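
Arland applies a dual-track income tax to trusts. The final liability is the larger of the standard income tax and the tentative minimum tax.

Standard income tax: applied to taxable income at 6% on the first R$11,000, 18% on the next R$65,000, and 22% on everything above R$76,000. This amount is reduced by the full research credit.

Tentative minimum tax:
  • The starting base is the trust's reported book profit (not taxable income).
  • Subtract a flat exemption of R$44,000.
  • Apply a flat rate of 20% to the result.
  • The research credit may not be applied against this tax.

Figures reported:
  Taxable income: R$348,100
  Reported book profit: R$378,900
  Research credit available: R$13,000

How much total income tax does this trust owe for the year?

R$66,980

Standard income tax:
  R$11,000 × 6% = R$660
  R$65,000 × 18% = R$11,700
  R$272,100 × 22% = R$59,862
  → R$72,222
  Less research credit R$13,000 → R$59,222

Tentative minimum tax:
  Base (reported book profit): R$378,900
  Less exemption R$44,000 → base R$334,900
  R$334,900 × 20% = R$66,980

R$66,980 > R$59,222, so the tentative minimum tax is the binding amount.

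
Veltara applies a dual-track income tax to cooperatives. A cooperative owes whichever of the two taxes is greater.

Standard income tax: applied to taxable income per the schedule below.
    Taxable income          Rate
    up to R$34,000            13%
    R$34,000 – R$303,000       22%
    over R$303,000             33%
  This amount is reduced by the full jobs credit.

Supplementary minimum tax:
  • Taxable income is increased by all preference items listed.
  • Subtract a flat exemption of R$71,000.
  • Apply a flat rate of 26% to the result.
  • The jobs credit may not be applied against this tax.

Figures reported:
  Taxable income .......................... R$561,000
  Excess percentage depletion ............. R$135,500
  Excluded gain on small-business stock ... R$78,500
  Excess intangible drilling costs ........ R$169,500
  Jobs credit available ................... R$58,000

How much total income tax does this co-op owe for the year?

Standard income tax:
  R$34,000 × 13% = R$4,420
  R$269,000 × 22% = R$59,180
  R$258,000 × 33% = R$85,140
  → R$148,740
  Less jobs credit R$58,000 → R$90,740

Supplementary minimum tax:
  Adjusted income: R$561,000 + R$135,500 + R$78,500 + R$169,500 = R$944,500
  Less exemption R$71,000 → base R$873,500
  R$873,500 × 26% = R$227,110

R$227,110 > R$90,740, so the supplementary minimum tax is the binding amount.

R$227,110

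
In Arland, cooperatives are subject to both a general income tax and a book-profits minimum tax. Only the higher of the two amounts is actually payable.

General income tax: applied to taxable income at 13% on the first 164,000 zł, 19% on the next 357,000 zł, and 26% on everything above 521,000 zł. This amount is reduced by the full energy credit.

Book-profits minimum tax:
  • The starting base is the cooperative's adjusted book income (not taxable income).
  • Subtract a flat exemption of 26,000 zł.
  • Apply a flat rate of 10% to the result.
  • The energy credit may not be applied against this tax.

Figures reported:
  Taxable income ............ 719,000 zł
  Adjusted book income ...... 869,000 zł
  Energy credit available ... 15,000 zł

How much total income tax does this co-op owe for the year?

125,630 zł

General income tax:
  164,000 zł × 13% = 21,320 zł
  357,000 zł × 19% = 67,830 zł
  198,000 zł × 26% = 51,480 zł
  → 140,630 zł
  Less energy credit 15,000 zł → 125,630 zł

Book-profits minimum tax:
  Base (adjusted book income): 869,000 zł
  Less exemption 26,000 zł → base 843,000 zł
  843,000 zł × 10% = 84,300 zł

125,630 zł > 84,300 zł, so the general income tax governs.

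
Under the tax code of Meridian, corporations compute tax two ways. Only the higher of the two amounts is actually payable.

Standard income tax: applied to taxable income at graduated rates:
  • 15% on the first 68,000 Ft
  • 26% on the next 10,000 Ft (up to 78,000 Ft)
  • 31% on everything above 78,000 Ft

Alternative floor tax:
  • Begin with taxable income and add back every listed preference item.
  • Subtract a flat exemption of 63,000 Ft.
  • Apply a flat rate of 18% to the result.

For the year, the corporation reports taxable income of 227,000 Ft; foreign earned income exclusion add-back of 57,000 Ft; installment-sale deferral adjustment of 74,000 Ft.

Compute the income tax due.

58,990 Ft

Standard income tax:
  68,000 Ft × 15% = 10,200 Ft
  10,000 Ft × 26% = 2,600 Ft
  149,000 Ft × 31% = 46,190 Ft
  → 58,990 Ft

Alternative floor tax:
  Adjusted income: 227,000 Ft + 57,000 Ft + 74,000 Ft = 358,000 Ft
  Less exemption 63,000 Ft → base 295,000 Ft
  295,000 Ft × 18% = 53,100 Ft

58,990 Ft > 53,100 Ft, so the standard income tax governs.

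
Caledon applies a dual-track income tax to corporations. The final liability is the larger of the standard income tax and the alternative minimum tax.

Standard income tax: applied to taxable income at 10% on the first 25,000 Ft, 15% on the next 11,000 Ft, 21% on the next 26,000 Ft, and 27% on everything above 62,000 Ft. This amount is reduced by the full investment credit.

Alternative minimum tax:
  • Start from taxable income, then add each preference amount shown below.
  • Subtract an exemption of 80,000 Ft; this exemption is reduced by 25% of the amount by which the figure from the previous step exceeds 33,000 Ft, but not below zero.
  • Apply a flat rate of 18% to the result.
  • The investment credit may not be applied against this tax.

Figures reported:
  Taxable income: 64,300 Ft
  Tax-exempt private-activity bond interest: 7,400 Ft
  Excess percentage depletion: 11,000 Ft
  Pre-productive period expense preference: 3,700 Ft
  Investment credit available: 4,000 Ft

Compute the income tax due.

6,231 Ft

Standard income tax:
  25,000 Ft × 10% = 2,500 Ft
  11,000 Ft × 15% = 1,650 Ft
  26,000 Ft × 21% = 5,460 Ft
  2,300 Ft × 27% = 621 Ft
  → 10,231 Ft
  Less investment credit 4,000 Ft → 6,231 Ft

Alternative minimum tax:
  Adjusted income: 64,300 Ft + 7,400 Ft + 11,000 Ft + 3,700 Ft = 86,400 Ft
  Exemption: 80,000 Ft − 25% × (86,400 Ft − 33,000 Ft) = 80,000 Ft − 13,350 Ft = 66,650 Ft
  Base: 86,400 Ft − 66,650 Ft = 19,750 Ft
  19,750 Ft × 18% = 3,555 Ft

6,231 Ft > 3,555 Ft, so the standard income tax governs.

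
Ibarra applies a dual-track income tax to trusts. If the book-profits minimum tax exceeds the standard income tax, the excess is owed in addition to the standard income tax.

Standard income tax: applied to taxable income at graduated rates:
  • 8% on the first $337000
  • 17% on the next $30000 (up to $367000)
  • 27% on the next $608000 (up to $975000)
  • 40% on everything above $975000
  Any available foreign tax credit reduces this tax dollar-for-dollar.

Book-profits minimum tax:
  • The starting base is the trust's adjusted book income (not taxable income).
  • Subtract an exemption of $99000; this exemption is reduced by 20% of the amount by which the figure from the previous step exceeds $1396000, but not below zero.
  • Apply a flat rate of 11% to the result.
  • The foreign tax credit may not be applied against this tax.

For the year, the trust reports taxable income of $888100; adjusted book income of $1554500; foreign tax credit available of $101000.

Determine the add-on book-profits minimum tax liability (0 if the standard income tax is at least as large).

Standard income tax:
  $337000 × 8% = $26960
  $30000 × 17% = $5100
  $521100 × 27% = $140697
  → $172757
  Less foreign tax credit $101000 → $71757

Book-profits minimum tax:
  Base (adjusted book income): $1554500
  Exemption: $99000 − 20% × ($1554500 − $1396000) = $99000 − $31700 = $67300
  Base: $1554500 − $67300 = $1487200
  $1487200 × 11% = $163592

Excess of book-profits minimum tax over standard income tax: $163592 − $71757 = $91835.

$91835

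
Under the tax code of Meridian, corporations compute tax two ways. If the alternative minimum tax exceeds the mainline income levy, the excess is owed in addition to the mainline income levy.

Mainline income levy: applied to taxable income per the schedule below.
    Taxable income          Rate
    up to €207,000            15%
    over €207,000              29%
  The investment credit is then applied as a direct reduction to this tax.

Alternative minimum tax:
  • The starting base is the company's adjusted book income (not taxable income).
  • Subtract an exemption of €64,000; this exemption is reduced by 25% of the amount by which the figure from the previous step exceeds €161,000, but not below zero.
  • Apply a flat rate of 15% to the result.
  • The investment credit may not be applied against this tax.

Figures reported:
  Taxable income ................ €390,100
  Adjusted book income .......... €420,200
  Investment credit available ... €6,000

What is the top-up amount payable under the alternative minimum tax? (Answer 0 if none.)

Mainline income levy:
  €207,000 × 15% = €31,050
  €183,100 × 29% = €53,099
  → €84,149
  Less investment credit €6,000 → €78,149

Alternative minimum tax:
  Base (adjusted book income): €420,200
  Exemption: 25% × (€420,200 − €161,000) = €64,800 ≥ €64,000, so the exemption is fully phased out
  Base: €420,200 − €0 = €420,200
  €420,200 × 15% = €63,030

€63,030 ≤ €78,149, so no add-on is due.

€0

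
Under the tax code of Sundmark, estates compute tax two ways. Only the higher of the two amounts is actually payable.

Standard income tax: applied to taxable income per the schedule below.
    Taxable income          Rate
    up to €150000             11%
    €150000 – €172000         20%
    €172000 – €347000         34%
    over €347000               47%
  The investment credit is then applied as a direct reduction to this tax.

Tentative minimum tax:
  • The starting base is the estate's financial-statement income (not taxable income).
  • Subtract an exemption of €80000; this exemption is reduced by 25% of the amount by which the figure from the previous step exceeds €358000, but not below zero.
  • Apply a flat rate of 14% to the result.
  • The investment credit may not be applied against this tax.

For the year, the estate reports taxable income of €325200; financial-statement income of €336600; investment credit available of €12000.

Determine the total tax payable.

€60988

Tentative minimum tax:
  Base (financial-statement income): €336600
  Exemption: €336600 ≤ €358000, so full €80000 applies
  Base: €336600 − €80000 = €256600
  €256600 × 14% = €35924

Standard income tax:
  €150000 × 11% = €16500
  €22000 × 20% = €4400
  €153200 × 34% = €52088
  → €72988
  Less investment credit €12000 → €60988

€60988 > €35924, so the standard income tax governs.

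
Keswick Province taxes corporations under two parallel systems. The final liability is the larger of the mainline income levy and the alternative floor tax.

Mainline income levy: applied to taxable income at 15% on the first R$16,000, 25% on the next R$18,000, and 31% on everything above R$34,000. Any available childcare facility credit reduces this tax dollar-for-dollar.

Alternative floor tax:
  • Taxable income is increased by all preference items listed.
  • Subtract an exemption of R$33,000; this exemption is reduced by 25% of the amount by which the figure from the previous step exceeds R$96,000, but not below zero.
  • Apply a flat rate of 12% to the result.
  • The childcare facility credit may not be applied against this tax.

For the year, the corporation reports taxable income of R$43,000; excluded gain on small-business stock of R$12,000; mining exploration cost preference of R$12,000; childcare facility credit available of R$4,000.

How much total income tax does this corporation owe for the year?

R$5,690

Alternative floor tax:
  Adjusted income: R$43,000 + R$12,000 + R$12,000 = R$67,000
  Exemption: R$67,000 ≤ R$96,000, so full R$33,000 applies
  Base: R$67,000 − R$33,000 = R$34,000
  R$34,000 × 12% = R$4,080

Mainline income levy:
  R$16,000 × 15% = R$2,400
  R$18,000 × 25% = R$4,500
  R$9,000 × 31% = R$2,790
  → R$9,690
  Less childcare facility credit R$4,000 → R$5,690

R$5,690 > R$4,080, so the mainline income levy governs.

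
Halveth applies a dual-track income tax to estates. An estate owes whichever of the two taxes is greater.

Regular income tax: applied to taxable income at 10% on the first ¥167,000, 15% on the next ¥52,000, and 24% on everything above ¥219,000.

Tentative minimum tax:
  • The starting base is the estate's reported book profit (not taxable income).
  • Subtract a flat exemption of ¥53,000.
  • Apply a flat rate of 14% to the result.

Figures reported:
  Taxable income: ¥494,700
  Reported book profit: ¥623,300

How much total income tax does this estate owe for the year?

¥90,668

Tentative minimum tax:
  Base (reported book profit): ¥623,300
  Less exemption ¥53,000 → base ¥570,300
  ¥570,300 × 14% = ¥79,842

Regular income tax:
  ¥167,000 × 10% = ¥16,700
  ¥52,000 × 15% = ¥7,800
  ¥275,700 × 24% = ¥66,168
  → ¥90,668

¥90,668 > ¥79,842, so the regular income tax governs.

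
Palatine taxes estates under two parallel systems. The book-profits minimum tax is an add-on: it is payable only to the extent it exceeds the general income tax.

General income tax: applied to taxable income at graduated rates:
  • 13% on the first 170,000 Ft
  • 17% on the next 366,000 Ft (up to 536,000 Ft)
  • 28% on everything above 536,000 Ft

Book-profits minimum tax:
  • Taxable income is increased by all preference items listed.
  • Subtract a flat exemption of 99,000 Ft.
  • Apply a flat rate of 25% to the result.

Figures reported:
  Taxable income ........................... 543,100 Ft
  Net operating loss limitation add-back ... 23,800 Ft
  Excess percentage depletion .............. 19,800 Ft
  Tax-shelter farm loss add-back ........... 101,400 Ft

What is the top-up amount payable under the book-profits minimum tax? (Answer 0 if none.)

General income tax:
  170,000 Ft × 13% = 22,100 Ft
  366,000 Ft × 17% = 62,220 Ft
  7,100 Ft × 28% = 1,988 Ft
  → 86,308 Ft

Book-profits minimum tax:
  Adjusted income: 543,100 Ft + 23,800 Ft + 19,800 Ft + 101,400 Ft = 688,100 Ft
  Less exemption 99,000 Ft → base 589,100 Ft
  589,100 Ft × 25% = 147,275 Ft

Excess of book-profits minimum tax over general income tax: 147,275 Ft − 86,308 Ft = 60,967 Ft.

60,967 Ft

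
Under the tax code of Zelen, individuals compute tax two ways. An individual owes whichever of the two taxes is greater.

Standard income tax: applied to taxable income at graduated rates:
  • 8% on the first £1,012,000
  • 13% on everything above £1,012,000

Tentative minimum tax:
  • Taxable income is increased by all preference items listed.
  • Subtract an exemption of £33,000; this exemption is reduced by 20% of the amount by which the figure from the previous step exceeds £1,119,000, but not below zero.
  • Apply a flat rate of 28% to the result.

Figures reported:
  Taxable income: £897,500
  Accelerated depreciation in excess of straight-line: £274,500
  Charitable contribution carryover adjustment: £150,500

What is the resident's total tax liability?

£370,300

Standard income tax:
  £897,500 × 8% = £71,800

Tentative minimum tax:
  Adjusted income: £897,500 + £274,500 + £150,500 = £1,322,500
  Exemption: 20% × (£1,322,500 − £1,119,000) = £40,700 ≥ £33,000, so the exemption is fully phased out
  Base: £1,322,500 − £0 = £1,322,500
  £1,322,500 × 28% = £370,300

£370,300 > £71,800, so the tentative minimum tax is the binding amount.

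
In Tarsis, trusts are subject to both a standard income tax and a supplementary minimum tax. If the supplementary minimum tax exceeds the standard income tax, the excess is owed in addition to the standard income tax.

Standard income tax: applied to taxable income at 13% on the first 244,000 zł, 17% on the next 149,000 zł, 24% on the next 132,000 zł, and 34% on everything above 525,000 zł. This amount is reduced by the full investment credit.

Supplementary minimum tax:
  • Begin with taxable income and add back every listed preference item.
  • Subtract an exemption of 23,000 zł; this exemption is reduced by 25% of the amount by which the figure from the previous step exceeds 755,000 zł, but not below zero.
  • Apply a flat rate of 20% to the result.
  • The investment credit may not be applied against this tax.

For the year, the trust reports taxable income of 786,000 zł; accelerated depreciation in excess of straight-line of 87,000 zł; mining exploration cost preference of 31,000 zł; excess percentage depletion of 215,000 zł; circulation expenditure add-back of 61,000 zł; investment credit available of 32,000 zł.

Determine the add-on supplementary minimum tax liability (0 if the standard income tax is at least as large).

Standard income tax:
  244,000 zł × 13% = 31,720 zł
  149,000 zł × 17% = 25,330 zł
  132,000 zł × 24% = 31,680 zł
  261,000 zł × 34% = 88,740 zł
  → 177,470 zł
  Less investment credit 32,000 zł → 145,470 zł

Supplementary minimum tax:
  Adjusted income: 786,000 zł + 87,000 zł + 31,000 zł + 215,000 zł + 61,000 zł = 1,180,000 zł
  Exemption: 25% × (1,180,000 zł − 755,000 zł) = 106,250 zł ≥ 23,000 zł, so the exemption is fully phased out
  Base: 1,180,000 zł − 0 zł = 1,180,000 zł
  1,180,000 zł × 20% = 236,000 zł

Excess of supplementary minimum tax over standard income tax: 236,000 zł − 145,470 zł = 90,530 zł.

90,530 zł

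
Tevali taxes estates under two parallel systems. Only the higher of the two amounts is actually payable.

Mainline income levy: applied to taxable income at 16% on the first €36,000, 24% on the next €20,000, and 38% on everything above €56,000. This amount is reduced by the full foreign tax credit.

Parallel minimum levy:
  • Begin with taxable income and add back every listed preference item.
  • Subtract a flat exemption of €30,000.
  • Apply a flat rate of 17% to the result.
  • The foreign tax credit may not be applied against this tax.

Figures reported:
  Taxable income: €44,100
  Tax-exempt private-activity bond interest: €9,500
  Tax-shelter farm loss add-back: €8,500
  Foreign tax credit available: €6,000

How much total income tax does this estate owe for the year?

€5,457

Parallel minimum levy:
  Adjusted income: €44,100 + €9,500 + €8,500 = €62,100
  Less exemption €30,000 → base €32,100
  €32,100 × 17% = €5,457

Mainline income levy:
  €36,000 × 16% = €5,760
  €8,100 × 24% = €1,944
  → €7,704
  Less foreign tax credit €6,000 → €1,704

€5,457 > €1,704, so the parallel minimum levy is the binding amount.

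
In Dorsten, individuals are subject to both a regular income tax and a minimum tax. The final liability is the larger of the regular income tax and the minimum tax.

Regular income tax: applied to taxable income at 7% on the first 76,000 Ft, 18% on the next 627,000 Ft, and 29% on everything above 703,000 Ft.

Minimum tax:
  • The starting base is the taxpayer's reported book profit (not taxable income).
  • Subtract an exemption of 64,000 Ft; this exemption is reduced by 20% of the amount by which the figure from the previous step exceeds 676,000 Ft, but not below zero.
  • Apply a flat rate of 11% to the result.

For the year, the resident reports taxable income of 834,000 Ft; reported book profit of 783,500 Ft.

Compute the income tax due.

Minimum tax:
  Base (reported book profit): 783,500 Ft
  Exemption: 64,000 Ft − 20% × (783,500 Ft − 676,000 Ft) = 64,000 Ft − 21,500 Ft = 42,500 Ft
  Base: 783,500 Ft − 42,500 Ft = 741,000 Ft
  741,000 Ft × 11% = 81,510 Ft

Regular income tax:
  76,000 Ft × 7% = 5,320 Ft
  627,000 Ft × 18% = 112,860 Ft
  131,000 Ft × 29% = 37,990 Ft
  → 156,170 Ft

156,170 Ft > 81,510 Ft, so the regular income tax governs.

156,170 Ft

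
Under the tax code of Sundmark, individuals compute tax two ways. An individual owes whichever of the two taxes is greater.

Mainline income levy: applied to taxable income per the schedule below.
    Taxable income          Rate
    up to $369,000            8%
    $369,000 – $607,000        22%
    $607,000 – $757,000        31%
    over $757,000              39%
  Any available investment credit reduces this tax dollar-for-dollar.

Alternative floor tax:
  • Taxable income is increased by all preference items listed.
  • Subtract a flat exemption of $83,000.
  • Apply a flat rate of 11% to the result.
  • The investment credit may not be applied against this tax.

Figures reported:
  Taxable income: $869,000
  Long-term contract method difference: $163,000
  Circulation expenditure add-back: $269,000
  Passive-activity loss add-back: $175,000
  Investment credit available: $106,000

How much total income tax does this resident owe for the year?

Mainline income levy:
  $369,000 × 8% = $29,520
  $238,000 × 22% = $52,360
  $150,000 × 31% = $46,500
  $112,000 × 39% = $43,680
  → $172,060
  Less investment credit $106,000 → $66,060

Alternative floor tax:
  Adjusted income: $869,000 + $163,000 + $269,000 + $175,000 = $1,476,000
  Less exemption $83,000 → base $1,393,000
  $1,393,000 × 11% = $153,230

$153,230 > $66,060, so the alternative floor tax is the binding amount.

$153,230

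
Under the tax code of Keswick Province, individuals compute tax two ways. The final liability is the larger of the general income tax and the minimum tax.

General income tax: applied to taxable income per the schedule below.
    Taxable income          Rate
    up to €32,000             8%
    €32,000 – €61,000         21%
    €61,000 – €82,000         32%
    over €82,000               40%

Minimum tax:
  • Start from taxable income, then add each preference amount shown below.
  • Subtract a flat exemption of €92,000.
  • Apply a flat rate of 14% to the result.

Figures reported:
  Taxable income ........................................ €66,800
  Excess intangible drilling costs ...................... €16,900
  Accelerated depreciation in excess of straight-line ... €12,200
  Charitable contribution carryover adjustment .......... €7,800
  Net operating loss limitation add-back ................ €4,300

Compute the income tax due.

€10,506

Minimum tax:
  Adjusted income: €66,800 + €16,900 + €12,200 + €7,800 + €4,300 = €108,000
  Less exemption €92,000 → base €16,000
  €16,000 × 14% = €2,240

General income tax:
  €32,000 × 8% = €2,560
  €29,000 × 21% = €6,090
  €5,800 × 32% = €1,856
  → €10,506

€10,506 > €2,240, so the general income tax governs.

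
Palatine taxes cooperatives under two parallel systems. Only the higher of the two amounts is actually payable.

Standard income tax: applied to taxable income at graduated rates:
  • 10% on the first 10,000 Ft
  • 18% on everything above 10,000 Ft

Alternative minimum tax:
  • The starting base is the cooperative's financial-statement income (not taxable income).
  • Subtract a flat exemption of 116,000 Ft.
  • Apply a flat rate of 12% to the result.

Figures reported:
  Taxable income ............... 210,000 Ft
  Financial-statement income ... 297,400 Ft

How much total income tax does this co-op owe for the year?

Standard income tax:
  10,000 Ft × 10% = 1,000 Ft
  200,000 Ft × 18% = 36,000 Ft
  → 37,000 Ft

Alternative minimum tax:
  Base (financial-statement income): 297,400 Ft
  Less exemption 116,000 Ft → base 181,400 Ft
  181,400 Ft × 12% = 21,768 Ft

37,000 Ft > 21,768 Ft, so the standard income tax governs.

37,000 Ft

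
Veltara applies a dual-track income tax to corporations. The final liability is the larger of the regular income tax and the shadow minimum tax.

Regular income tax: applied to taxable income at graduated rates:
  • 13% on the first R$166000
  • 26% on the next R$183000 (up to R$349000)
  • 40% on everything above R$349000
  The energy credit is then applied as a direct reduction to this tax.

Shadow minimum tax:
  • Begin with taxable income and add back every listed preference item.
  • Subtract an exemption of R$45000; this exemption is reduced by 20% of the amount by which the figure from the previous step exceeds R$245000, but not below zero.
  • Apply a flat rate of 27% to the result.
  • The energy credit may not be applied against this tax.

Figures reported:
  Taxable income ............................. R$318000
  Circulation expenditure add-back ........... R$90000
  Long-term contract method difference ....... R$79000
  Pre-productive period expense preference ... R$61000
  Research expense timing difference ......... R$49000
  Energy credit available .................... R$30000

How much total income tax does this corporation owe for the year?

R$161190

Shadow minimum tax:
  Adjusted income: R$318000 + R$90000 + R$79000 + R$61000 + R$49000 = R$597000
  Exemption: 20% × (R$597000 − R$245000) = R$70400 ≥ R$45000, so the exemption is fully phased out
  Base: R$597000 − R$0 = R$597000
  R$597000 × 27% = R$161190

Regular income tax:
  R$166000 × 13% = R$21580
  R$152000 × 26% = R$39520
  → R$61100
  Less energy credit R$30000 → R$31100

R$161190 > R$31100, so the shadow minimum tax is the binding amount.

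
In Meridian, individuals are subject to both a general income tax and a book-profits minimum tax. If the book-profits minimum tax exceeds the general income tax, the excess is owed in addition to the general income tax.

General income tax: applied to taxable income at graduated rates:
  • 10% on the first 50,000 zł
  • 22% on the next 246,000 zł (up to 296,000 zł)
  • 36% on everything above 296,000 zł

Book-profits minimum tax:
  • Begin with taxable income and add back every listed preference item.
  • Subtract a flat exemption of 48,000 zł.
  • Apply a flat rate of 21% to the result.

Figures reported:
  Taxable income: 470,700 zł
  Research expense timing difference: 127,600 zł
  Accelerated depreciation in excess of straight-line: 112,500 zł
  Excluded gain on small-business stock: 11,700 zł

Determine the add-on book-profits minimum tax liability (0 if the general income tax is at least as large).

19,633 zł

Book-profits minimum tax:
  Adjusted income: 470,700 zł + 127,600 zł + 112,500 zł + 11,700 zł = 722,500 zł
  Less exemption 48,000 zł → base 674,500 zł
  674,500 zł × 21% = 141,645 zł

General income tax:
  50,000 zł × 10% = 5,000 zł
  246,000 zł × 22% = 54,120 zł
  174,700 zł × 36% = 62,892 zł
  → 122,012 zł

Excess of book-profits minimum tax over general income tax: 141,645 zł − 122,012 zł = 19,633 zł.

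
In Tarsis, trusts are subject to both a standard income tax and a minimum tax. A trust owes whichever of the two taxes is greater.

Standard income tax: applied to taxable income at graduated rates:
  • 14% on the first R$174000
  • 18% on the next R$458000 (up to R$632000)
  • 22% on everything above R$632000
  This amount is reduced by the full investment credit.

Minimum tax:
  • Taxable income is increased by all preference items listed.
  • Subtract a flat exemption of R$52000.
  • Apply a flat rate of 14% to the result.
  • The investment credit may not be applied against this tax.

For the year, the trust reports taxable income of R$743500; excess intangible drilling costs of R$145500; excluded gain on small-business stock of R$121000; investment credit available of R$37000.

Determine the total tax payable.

R$134120

Minimum tax:
  Adjusted income: R$743500 + R$145500 + R$121000 = R$1010000
  Less exemption R$52000 → base R$958000
  R$958000 × 14% = R$134120

Standard income tax:
  R$174000 × 14% = R$24360
  R$458000 × 18% = R$82440
  R$111500 × 22% = R$24530
  → R$131330
  Less investment credit R$37000 → R$94330

R$134120 > R$94330, so the minimum tax is the binding amount.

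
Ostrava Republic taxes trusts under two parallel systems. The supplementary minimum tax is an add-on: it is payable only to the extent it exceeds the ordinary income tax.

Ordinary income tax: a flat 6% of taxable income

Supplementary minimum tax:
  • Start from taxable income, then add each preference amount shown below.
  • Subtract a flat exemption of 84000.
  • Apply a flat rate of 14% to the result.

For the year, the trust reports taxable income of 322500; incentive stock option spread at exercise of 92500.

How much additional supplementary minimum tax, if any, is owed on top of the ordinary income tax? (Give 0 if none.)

26990

Ordinary income tax:
  322500 × 6% = 19350

Supplementary minimum tax:
  Adjusted income: 322500 + 92500 = 415000
  Less exemption 84000 → base 331000
  331000 × 14% = 46340

Excess of supplementary minimum tax over ordinary income tax: 46340 − 19350 = 26990.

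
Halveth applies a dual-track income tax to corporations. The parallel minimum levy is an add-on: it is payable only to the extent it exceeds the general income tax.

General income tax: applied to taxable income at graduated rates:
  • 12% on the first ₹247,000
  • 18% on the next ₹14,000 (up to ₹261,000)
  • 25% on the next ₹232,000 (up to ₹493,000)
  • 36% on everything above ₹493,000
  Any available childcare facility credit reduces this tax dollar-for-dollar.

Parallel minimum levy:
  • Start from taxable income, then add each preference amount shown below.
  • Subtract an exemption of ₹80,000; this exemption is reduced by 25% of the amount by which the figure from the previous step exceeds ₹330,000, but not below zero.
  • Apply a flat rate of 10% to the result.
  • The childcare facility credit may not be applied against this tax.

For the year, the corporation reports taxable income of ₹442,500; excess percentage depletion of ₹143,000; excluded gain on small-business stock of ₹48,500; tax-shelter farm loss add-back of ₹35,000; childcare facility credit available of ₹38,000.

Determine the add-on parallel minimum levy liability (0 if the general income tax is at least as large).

₹27,365

General income tax:
  ₹247,000 × 12% = ₹29,640
  ₹14,000 × 18% = ₹2,520
  ₹181,500 × 25% = ₹45,375
  → ₹77,535
  Less childcare facility credit ₹38,000 → ₹39,535

Parallel minimum levy:
  Adjusted income: ₹442,500 + ₹143,000 + ₹48,500 + ₹35,000 = ₹669,000
  Exemption: 25% × (₹669,000 − ₹330,000) = ₹84,750 ≥ ₹80,000, so the exemption is fully phased out
  Base: ₹669,000 − ₹0 = ₹669,000
  ₹669,000 × 10% = ₹66,900

Excess of parallel minimum levy over general income tax: ₹66,900 − ₹39,535 = ₹27,365.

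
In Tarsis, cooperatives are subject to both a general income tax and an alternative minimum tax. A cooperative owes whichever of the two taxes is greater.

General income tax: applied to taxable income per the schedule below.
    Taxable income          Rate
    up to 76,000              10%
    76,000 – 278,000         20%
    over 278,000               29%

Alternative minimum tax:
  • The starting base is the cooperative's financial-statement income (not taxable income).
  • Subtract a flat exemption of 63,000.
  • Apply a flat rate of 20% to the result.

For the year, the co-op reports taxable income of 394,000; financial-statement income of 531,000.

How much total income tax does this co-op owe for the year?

General income tax:
  76,000 × 10% = 7,600
  202,000 × 20% = 40,400
  116,000 × 29% = 33,640
  → 81,640

Alternative minimum tax:
  Base (financial-statement income): 531,000
  Less exemption 63,000 → base 468,000
  468,000 × 20% = 93,600

93,600 > 81,640, so the alternative minimum tax is the binding amount.

93,600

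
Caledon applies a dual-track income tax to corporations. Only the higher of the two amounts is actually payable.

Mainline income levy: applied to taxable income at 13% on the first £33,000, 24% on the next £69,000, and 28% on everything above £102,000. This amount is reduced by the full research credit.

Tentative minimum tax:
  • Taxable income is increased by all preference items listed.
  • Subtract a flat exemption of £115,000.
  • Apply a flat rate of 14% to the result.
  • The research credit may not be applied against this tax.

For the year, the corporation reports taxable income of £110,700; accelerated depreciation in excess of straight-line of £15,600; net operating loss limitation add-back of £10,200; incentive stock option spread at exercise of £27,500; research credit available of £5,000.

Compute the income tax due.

£18,286

Mainline income levy:
  £33,000 × 13% = £4,290
  £69,000 × 24% = £16,560
  £8,700 × 28% = £2,436
  → £23,286
  Less research credit £5,000 → £18,286

Tentative minimum tax:
  Adjusted income: £110,700 + £15,600 + £10,200 + £27,500 = £164,000
  Less exemption £115,000 → base £49,000
  £49,000 × 14% = £6,860

£18,286 > £6,860, so the mainline income levy governs.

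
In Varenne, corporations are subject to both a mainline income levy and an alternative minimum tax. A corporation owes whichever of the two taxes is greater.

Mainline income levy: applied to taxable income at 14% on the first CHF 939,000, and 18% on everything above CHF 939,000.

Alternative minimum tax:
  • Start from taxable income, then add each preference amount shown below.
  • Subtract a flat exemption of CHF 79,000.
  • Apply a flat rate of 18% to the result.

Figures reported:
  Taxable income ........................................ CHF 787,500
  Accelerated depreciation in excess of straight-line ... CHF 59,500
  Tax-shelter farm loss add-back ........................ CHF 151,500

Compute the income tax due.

CHF 165,510

Alternative minimum tax:
  Adjusted income: CHF 787,500 + CHF 59,500 + CHF 151,500 = CHF 998,500
  Less exemption CHF 79,000 → base CHF 919,500
  CHF 919,500 × 18% = CHF 165,510

Mainline income levy:
  CHF 787,500 × 14% = CHF 110,250

CHF 165,510 > CHF 110,250, so the alternative minimum tax is the binding amount.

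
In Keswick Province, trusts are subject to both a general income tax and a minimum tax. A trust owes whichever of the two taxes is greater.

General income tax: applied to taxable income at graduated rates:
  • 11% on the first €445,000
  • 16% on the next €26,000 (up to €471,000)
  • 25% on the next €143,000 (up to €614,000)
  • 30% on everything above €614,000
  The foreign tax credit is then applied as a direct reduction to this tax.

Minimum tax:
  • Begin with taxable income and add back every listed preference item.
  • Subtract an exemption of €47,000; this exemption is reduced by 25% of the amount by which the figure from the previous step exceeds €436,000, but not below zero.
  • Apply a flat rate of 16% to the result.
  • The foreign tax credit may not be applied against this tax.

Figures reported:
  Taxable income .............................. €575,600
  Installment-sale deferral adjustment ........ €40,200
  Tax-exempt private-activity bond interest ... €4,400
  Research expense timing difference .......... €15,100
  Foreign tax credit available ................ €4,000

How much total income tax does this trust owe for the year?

€101,648

Minimum tax:
  Adjusted income: €575,600 + €40,200 + €4,400 + €15,100 = €635,300
  Exemption: 25% × (€635,300 − €436,000) = €49,825 ≥ €47,000, so the exemption is fully phased out
  Base: €635,300 − €0 = €635,300
  €635,300 × 16% = €101,648

General income tax:
  €445,000 × 11% = €48,950
  €26,000 × 16% = €4,160
  €104,600 × 25% = €26,150
  → €79,260
  Less foreign tax credit €4,000 → €75,260

€101,648 > €75,260, so the minimum tax is the binding amount.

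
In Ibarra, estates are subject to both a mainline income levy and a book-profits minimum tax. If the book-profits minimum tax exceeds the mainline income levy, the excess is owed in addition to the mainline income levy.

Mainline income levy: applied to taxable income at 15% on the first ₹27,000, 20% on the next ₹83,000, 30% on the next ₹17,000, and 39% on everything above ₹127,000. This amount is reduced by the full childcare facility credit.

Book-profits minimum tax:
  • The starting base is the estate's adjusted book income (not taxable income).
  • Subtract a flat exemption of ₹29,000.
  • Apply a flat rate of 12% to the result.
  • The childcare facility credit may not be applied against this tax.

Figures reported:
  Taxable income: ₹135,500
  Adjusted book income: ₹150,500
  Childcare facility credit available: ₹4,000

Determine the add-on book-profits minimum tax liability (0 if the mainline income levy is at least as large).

Mainline income levy:
  ₹27,000 × 15% = ₹4,050
  ₹83,000 × 20% = ₹16,600
  ₹17,000 × 30% = ₹5,100
  ₹8,500 × 39% = ₹3,315
  → ₹29,065
  Less childcare facility credit ₹4,000 → ₹25,065

Book-profits minimum tax:
  Base (adjusted book income): ₹150,500
  Less exemption ₹29,000 → base ₹121,500
  ₹121,500 × 12% = ₹14,580

₹14,580 ≤ ₹25,065, so no add-on is due.

₹0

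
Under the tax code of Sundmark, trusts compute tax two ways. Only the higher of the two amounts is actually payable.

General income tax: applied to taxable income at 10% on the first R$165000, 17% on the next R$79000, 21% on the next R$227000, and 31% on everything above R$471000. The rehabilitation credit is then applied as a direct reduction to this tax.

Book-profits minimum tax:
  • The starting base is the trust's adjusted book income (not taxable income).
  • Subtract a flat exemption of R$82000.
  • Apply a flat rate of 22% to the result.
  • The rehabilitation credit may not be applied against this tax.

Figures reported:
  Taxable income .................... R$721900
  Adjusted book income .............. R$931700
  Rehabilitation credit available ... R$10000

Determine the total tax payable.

Book-profits minimum tax:
  Base (adjusted book income): R$931700
  Less exemption R$82000 → base R$849700
  R$849700 × 22% = R$186934

General income tax:
  R$165000 × 10% = R$16500
  R$79000 × 17% = R$13430
  R$227000 × 21% = R$47670
  R$250900 × 31% = R$77779
  → R$155379
  Less rehabilitation credit R$10000 → R$145379

R$186934 > R$145379, so the book-profits minimum tax is the binding amount.

R$186934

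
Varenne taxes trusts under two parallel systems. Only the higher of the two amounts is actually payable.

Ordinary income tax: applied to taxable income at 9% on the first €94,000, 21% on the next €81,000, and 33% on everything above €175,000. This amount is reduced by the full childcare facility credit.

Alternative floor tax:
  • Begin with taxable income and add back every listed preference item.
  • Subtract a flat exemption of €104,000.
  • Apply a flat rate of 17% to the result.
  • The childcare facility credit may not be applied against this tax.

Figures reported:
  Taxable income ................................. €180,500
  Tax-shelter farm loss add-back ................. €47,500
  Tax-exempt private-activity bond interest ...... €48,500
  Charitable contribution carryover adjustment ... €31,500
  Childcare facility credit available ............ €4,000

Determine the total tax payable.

Ordinary income tax:
  €94,000 × 9% = €8,460
  €81,000 × 21% = €17,010
  €5,500 × 33% = €1,815
  → €27,285
  Less childcare facility credit €4,000 → €23,285

Alternative floor tax:
  Adjusted income: €180,500 + €47,500 + €48,500 + €31,500 = €308,000
  Less exemption €104,000 → base €204,000
  €204,000 × 17% = €34,680

€34,680 > €23,285, so the alternative floor tax is the binding amount.

€34,680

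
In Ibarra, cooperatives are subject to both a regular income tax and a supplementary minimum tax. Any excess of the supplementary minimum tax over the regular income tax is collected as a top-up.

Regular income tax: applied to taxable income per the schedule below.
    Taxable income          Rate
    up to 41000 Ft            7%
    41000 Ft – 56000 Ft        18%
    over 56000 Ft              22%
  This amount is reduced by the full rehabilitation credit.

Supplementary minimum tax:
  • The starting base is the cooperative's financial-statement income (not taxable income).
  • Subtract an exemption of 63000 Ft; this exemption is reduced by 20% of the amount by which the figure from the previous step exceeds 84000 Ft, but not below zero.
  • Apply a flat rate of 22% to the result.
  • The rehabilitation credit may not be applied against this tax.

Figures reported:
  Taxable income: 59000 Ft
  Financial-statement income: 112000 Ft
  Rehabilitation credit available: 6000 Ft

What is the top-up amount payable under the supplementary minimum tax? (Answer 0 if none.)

11782 Ft

Supplementary minimum tax:
  Base (financial-statement income): 112000 Ft
  Exemption: 63000 Ft − 20% × (112000 Ft − 84000 Ft) = 63000 Ft − 5600 Ft = 57400 Ft
  Base: 112000 Ft − 57400 Ft = 54600 Ft
  54600 Ft × 22% = 12012 Ft

Regular income tax:
  41000 Ft × 7% = 2870 Ft
  15000 Ft × 18% = 2700 Ft
  3000 Ft × 22% = 660 Ft
  → 6230 Ft
  Less rehabilitation credit 6000 Ft → 230 Ft

Excess of supplementary minimum tax over regular income tax: 12012 Ft − 230 Ft = 11782 Ft.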